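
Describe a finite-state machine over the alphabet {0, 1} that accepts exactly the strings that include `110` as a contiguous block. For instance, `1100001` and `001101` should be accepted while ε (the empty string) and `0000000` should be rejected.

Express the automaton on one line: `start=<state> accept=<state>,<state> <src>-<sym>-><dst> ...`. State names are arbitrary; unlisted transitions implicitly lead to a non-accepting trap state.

Track how much of `110` has been matched so far: state s0 is no progress, s3 is the absorbing accept state reached once `110` has occurred. Intermediate states record partial matches; on a mismatch, fall back to the longest reusable overlap.
        0   1  
>  s0   s0  s1 
   s1   s0  s2 
   s2   s3  s2 
 * s3   s3  s3 
(> = start, * = accepting)

start=s0 accept=s3 s0-0->s0 s0-1->s1 s1-0->s0 s1-1->s2 s2-0->s3 s2-1->s2 s3-0->s3 s3-1->s3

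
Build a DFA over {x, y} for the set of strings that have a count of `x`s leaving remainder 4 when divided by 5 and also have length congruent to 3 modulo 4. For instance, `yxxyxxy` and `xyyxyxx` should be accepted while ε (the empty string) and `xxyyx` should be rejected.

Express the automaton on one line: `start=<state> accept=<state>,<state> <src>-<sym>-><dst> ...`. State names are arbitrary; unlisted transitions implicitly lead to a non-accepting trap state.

Build one automaton per condition and run them in lockstep. One (5 states) tracks the count of `x`s modulo 5; the other (4 states) tracks the input length modulo 4. Each combined state is a pair, one component from each; accept when both components accept.
          x    y  
>  q0     q1   q2 
   q1     q3   q4 
   q2     q4   q5 
   q3     q6   q7 
   q4     q7   q8 
   q5     q8   q9 
   q6    q10  q11 
   q7    q11  q12 
   q8    q12  q13 
   q9    q13   q0 
   q10    q2  q14 
   q11   q14  q15 
   q12   q15  q16 
   q13   q16   q1 
   q14    q5  q17 
   q15   q17  q18 
   q16   q18   q3 
   q17    q9  q19 
   q18   q19   q6 
 * q19    q0  q10 
(> = start, * = accepting)

start=q0 accept=q19 q0-x->q1 q0-y->q2 q1-x->q3 q1-y->q4 q2-x->q4 q2-y->q5 q3-x->q6 q3-y->q7 q4-x->q7 q4-y->q8 q5-x->q8 q5-y->q9 q6-x->q10 q6-y->q11 q7-x->q11 q7-y->q12 q8-x->q12 q8-y->q13 q9-x->q13 q9-y->q0 q10-x->q2 q10-y->q14 q11-x->q14 q11-y->q15 q12-x->q15 q12-y->q16 q13-x->q16 q13-y->q1 q14-x->q5 q14-y->q17 q15-x->q17 q15-y->q18 q16-x->q18 q16-y->q3 q17-x->q9 q17-y->q19 q18-x->q19 q18-y->q6 q19-x->q0 q19-y->q10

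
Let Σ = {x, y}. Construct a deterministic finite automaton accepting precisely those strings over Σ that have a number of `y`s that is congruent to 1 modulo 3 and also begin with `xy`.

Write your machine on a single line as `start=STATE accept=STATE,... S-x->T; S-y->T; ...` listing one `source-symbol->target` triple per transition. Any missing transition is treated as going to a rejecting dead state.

Handle the two conditions separately and then intersect. One (3 states) tracks the count of `y`s modulo 3; the other (4 states) tracks whether the input so far still matches the prefix `xy`. Each combined state is a pair, one component from each; accept when both components accept. After merging equivalent states the machine shrinks.
6 states suffice.
       x  y 
>  A   B  C 
   B   C  D 
   C   C  C 
 * D   D  E 
   E   E  F 
   F   F  D 
(> = start, * = accepting)

start=A; accept=D; A-x->B; A-y->C; B-x->C; B-y->D; C-x->C; C-y->C; D-x->D; D-y->E; E-x->E; E-y->F; F-x->F; F-y->D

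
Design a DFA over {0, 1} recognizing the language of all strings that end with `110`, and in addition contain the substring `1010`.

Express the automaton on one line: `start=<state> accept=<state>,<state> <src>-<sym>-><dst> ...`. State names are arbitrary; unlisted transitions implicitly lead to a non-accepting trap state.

Handle the two conditions separately and then intersect. The first has 4 states tracking how much of the suffix `110` has currently been matched; the second has 5 states tracking whether and how much of `1010` has been seen. A product state is a pair (one from each), accepting exactly when both do. Equivalent product states are then merged.
With 8 states:
        0   1  
>  S0   S0  S1 
   S1   S2  S1 
   S2   S0  S3 
   S3   S4  S1 
   S4   S4  S5 
   S5   S4  S6 
   S6   S7  S6 
 * S7   S4  S5 
(> = start, * = accepting)

start=S0 accept=S7 S0-0->S0 S0-1->S1 S1-0->S2 S1-1->S1 S2-0->S0 S2-1->S3 S3-0->S4 S3-1->S1 S4-0->S4 S4-1->S5 S5-0->S4 S5-1->S6 S6-0->S7 S6-1->S6 S7-0->S4 S7-1->S5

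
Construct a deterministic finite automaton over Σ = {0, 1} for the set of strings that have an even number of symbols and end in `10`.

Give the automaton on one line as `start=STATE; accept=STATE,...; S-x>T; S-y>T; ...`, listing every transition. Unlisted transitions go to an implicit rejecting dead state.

start=s0; accept=s4; s0-0>s1; s0-1>s2; s1-0>s0; s1-1>s3; s2-0>s4; s2-1>s3; s3-0>s5; s3-1>s2; s4-0>s1; s4-1>s2; s5-0>s0; s5-1>s3

Run two small machines in parallel and take their product. The first has 2 states tracking the input length modulo 2; the second has 3 states tracking how much of the suffix `10` has currently been matched. A product state is a pair (one from each), accepting exactly when both do.
A 6-state machine:
        0   1  
>  s0   s1  s2 
   s1   s0  s3 
   s2   s4  s3 
   s3   s5  s2 
 * s4   s1  s2 
   s5   s0  s3 
(> = start, * = accepting)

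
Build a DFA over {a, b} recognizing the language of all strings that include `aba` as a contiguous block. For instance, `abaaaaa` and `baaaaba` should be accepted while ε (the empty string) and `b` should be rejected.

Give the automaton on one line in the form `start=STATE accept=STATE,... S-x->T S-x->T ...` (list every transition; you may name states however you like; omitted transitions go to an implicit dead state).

Track how much of `aba` has been matched so far: state S0 is no progress, S3 is the absorbing accept state reached once `aba` has occurred. Intermediate states record partial matches; on a mismatch, fall back to the longest reusable overlap.
        a   b  
>  S0   S1  S0 
   S1   S1  S2 
   S2   S3  S0 
 * S3   S3  S3 
(> = start, * = accepting)

start=S0 accept=S3 S0-a->S1 S0-b->S0 S1-a->S1 S1-b->S2 S2-a->S3 S2-b->S0 S3-a->S3 S3-b->S3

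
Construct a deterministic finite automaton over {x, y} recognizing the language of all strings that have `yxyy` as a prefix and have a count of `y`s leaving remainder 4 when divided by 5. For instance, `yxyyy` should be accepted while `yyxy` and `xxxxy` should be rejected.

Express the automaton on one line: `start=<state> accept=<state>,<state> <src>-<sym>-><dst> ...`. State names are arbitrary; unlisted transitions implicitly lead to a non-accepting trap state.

start=A accept=G A-x->B A-y->C B-x->B B-y->B C-x->D C-y->B D-x->B D-y->E E-x->B E-y->F F-x->F F-y->G G-x->G G-y->H H-x->H H-y->I I-x->I I-y->J J-x->J J-y->F

Build one automaton per condition and run them in lockstep. The first has 6 states tracking whether the input so far still matches the prefix `yxyy`; the second has 5 states tracking the count of `y`s modulo 5. A product state is a pair (one from each), accepting exactly when both do. Minimizing collapses redundant product states.
10 states suffice.
       x  y 
>  A   B  C 
   B   B  B 
   C   D  B 
   D   B  E 
   E   B  F 
   F   F  G 
 * G   G  H 
   H   H  I 
   I   I  J 
   J   J  F 
(> = start, * = accepting)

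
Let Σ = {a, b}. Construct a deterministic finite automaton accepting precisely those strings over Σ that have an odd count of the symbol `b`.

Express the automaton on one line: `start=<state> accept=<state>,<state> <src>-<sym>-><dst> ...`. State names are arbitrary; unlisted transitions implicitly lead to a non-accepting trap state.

Keep the running count of `b`s modulo 2: each `b` advances along the cycle q0 → q1 → q0 while other symbols loop. Accept at q1.
2 states suffice.
        a   b  
>  q0   q0  q1 
 * q1   q1  q0 
(> = start, * = accepting)

start=q0 accept=q1 q0-a->q0 q0-b->q1 q1-a->q1 q1-b->q0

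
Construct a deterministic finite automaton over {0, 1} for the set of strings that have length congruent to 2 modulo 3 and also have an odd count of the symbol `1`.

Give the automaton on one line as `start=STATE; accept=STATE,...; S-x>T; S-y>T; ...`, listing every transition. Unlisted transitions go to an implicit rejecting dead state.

start=q0; accept=q4; q0-0>q1; q0-1>q2; q1-0>q3; q1-1>q4; q2-0>q4; q2-1>q3; q3-0>q0; q3-1>q5; q4-0>q5; q4-1>q0; q5-0>q2; q5-1>q1

Run two small machines in parallel and take their product. One (3 states) tracks the input length modulo 3; the other (2 states) tracks the count of `1`s modulo 2. Each combined state is a pair, one component from each; accept when both components accept.
6 states suffice.
        0   1  
>  q0   q1  q2 
   q1   q3  q4 
   q2   q4  q3 
   q3   q0  q5 
 * q4   q5  q0 
   q5   q2  q1 
(> = start, * = accepting)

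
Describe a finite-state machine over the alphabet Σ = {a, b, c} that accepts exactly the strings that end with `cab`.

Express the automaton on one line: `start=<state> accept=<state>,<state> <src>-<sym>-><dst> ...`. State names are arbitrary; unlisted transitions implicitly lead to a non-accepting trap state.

Let each state record the length of the longest suffix of the input read so far that is also a prefix of `cab`. q1 means the last symbol is `c`; q2 means the last 2 symbols are `ca`; q3 means the last 3 symbols are `cab`. Accept only at q3, where the string currently ends in `cab`.
With 4 states:
        a   b   c  
>  q0   q0  q0  q1 
   q1   q2  q0  q1 
   q2   q0  q3  q1 
 * q3   q0  q0  q1 
(> = start, * = accepting)

start=q0 accept=q3 q0-a->q0 q0-b->q0 q0-c->q1 q1-a->q2 q1-b->q0 q1-c->q1 q2-a->q0 q2-b->q3 q2-c->q1 q3-a->q0 q3-b->q0 q3-c->q1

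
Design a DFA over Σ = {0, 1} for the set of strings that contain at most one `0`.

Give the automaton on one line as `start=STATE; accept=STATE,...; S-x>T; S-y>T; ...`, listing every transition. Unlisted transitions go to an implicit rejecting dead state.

start=q0; accept=q0,q1; q0-0>q1; q0-1>q0; q1-0>q2; q1-1>q1; q2-0>q2; q2-1>q2

Count `0`s, saturating at 2: state q0 means no `0` yet, q1 means one `0` seen, q2 means more than one. Each `0` increments (capped at q2); other symbols loop. Accept from {q0, q1}.
A 3-state machine:
        0   1  
>* q0   q1  q0 
 * q1   q2  q1 
   q2   q2  q2 
(> = start, * = accepting)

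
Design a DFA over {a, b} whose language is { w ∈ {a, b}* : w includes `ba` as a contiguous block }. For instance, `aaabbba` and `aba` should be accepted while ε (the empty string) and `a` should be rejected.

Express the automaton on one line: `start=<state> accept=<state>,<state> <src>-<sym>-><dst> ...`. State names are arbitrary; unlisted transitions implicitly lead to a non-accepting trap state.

start=S0 accept=S2 S0-a->S0 S0-b->S1 S1-a->S2 S1-b->S1 S2-a->S2 S2-b->S2

States S0..S1 record the length of the longest prefix of `ba` that matches the current input suffix. Reaching S2 means `ba` has been seen, and we stay there forever. Accept from S2.
A 3-state machine:
        a   b  
>  S0   S0  S1 
   S1   S2  S1 
 * S2   S2  S2 
(> = start, * = accepting)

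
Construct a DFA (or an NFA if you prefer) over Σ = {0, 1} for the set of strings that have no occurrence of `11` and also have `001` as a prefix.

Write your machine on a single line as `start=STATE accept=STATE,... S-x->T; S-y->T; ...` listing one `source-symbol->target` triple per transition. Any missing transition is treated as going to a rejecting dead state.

Handle the two conditions separately and then intersect. The first has 3 states tracking partial matches of the forbidden pattern `11`; the second has 5 states tracking whether the input so far still matches the prefix `001`. A product state is a pair (one from each), accepting exactly when both do. Equivalent product states are then merged.
6 states suffice.
        0   1  
>  q0   q1  q2 
   q1   q3  q2 
   q2   q2  q2 
   q3   q2  q4 
 * q4   q5  q2 
 * q5   q5  q4 
(> = start, * = accepting)

start=q0; accept=q4,q5; q0-0->q1; q0-1->q2; q1-0->q3; q1-1->q2; q2-0->q2; q2-1->q2; q3-0->q2; q3-1->q4; q4-0->q5; q4-1->q2; q5-0->q5; q5-1->q4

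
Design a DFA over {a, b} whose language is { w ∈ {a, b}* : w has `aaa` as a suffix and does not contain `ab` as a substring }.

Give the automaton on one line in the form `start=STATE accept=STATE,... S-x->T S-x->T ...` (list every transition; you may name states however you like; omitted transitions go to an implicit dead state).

start=s0 accept=s4 s0-a->s1 s0-b->s0 s1-a->s2 s1-b->s3 s2-a->s4 s2-b->s3 s3-a->s3 s3-b->s3 s4-a->s4 s4-b->s3

Handle the two conditions separately and then intersect. The first has 4 states tracking how much of the suffix `aaa` has currently been matched; the second has 3 states tracking partial matches of the forbidden pattern `ab`. A product state is a pair (one from each), accepting exactly when both do. After merging equivalent states the machine shrinks.
A 5-state machine:
        a   b  
>  s0   s1  s0 
   s1   s2  s3 
   s2   s4  s3 
   s3   s3  s3 
 * s4   s4  s3 
(> = start, * = accepting)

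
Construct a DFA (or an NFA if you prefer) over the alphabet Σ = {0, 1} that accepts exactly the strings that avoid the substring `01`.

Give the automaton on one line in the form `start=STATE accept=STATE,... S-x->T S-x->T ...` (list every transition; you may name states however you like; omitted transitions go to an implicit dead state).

This is the complement of 'contains `01`'. Use the same substring-matching states — q0 through q2 holding how much of `01` has just been matched — but flip the accepting set: everything except the trap q2 accepts.
3 states suffice.
        0   1  
>* q0   q1  q0 
 * q1   q1  q2 
   q2   q2  q2 
(> = start, * = accepting)

start=q0 accept=q0,q1 q0-0->q1 q0-1->q0 q1-0->q1 q1-1->q2 q2-0->q2 q2-1->q2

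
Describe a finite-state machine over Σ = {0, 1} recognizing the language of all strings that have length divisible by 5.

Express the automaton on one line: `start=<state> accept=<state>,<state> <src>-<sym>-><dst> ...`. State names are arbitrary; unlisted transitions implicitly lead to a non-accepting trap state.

start=s0 accept=s0 s0-0->s1 s0-1->s1 s1-0->s2 s1-1->s2 s2-0->s3 s2-1->s3 s3-0->s4 s3-1->s4 s4-0->s0 s4-1->s0

Only the length mod 5 matters, so use a 5-cycle: from any state, every input symbol moves to the next state, wrapping s4 back to s0. Mark s0 accepting.
        0   1  
>* s0   s1  s1 
   s1   s2  s2 
   s2   s3  s3 
   s3   s4  s4 
   s4   s0  s0 
(> = start, * = accepting)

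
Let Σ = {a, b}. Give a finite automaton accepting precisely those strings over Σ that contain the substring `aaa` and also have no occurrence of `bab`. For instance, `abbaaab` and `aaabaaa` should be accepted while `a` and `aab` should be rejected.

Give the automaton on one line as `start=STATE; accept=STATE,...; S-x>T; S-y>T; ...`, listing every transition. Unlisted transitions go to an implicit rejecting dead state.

start=q0; accept=q5,q7,q8; q0-a>q1; q0-b>q2; q1-a>q3; q1-b>q2; q2-a>q4; q2-b>q2; q3-a>q5; q3-b>q2; q4-a>q3; q4-b>q6; q5-a>q5; q5-b>q7; q6-a>q6; q6-b>q6; q7-a>q8; q7-b>q7; q8-a>q5; q8-b>q6

Run two small machines in parallel and take their product. One (4 states) tracks whether and how much of `aaa` has been seen; the other (4 states) tracks partial matches of the forbidden pattern `bab`. Each combined state is a pair, one component from each; accept when both components accept. After merging equivalent states the machine shrinks.
        a   b  
>  q0   q1  q2 
   q1   q3  q2 
   q2   q4  q2 
   q3   q5  q2 
   q4   q3  q6 
 * q5   q5  q7 
   q6   q6  q6 
 * q7   q8  q7 
 * q8   q5  q6 
(> = start, * = accepting)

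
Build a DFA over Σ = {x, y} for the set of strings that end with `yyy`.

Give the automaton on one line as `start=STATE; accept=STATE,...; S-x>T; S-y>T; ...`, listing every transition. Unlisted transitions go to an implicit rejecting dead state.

start=q0; accept=q3; q0-x>q0; q0-y>q1; q1-x>q0; q1-y>q2; q2-x>q0; q2-y>q3; q3-x>q0; q3-y>q3

Remember how much of `yyy` the current input suffix matches. State q0 means no match yet; q1 means the last symbol is `y`; q2 means the last 2 symbols are `yy`; q3 means the last 3 symbols are `yyy`. Only q3 accepts. On a mismatch, fall back to the longest proper suffix that is still a prefix of `yyy`.
With 4 states:
        x   y  
>  q0   q0  q1 
   q1   q0  q2 
   q2   q0  q3 
 * q3   q0  q3 
(> = start, * = accepting)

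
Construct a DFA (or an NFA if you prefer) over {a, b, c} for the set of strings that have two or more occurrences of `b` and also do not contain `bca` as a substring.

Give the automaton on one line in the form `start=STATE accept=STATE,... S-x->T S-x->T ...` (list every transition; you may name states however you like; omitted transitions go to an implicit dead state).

start=q0 accept=q3,q5,q6,q7,q9,q10 q0-a->q0 q0-b->q1 q0-c->q0 q1-a->q2 q1-b->q3 q1-c->q4 q2-a->q2 q2-b->q3 q2-c->q2 q3-a->q5 q3-b->q6 q3-c->q7 q4-a->q8 q4-b->q3 q4-c->q2 q5-a->q5 q5-b->q6 q5-c->q5 q6-a->q9 q6-b->q6 q6-c->q10 q7-a->q11 q7-b->q6 q7-c->q5 q8-a->q8 q8-b->q11 q8-c->q8 q9-a->q9 q9-b->q6 q9-c->q9 q10-a->q12 q10-b->q6 q10-c->q9 q11-a->q11 q11-b->q12 q11-c->q11 q12-a->q12 q12-b->q12 q12-c->q12

Build one automaton per condition and run them in lockstep. One (4 states) tracks the count of `b`s, saturating at 3; the other (4 states) tracks partial matches of the forbidden pattern `bca`. Each combined state is a pair, one component from each; accept when both components accept.
A 13-state machine:
          a    b    c  
>  q0     q0   q1   q0 
   q1     q2   q3   q4 
   q2     q2   q3   q2 
 * q3     q5   q6   q7 
   q4     q8   q3   q2 
 * q5     q5   q6   q5 
 * q6     q9   q6  q10 
 * q7    q11   q6   q5 
   q8     q8  q11   q8 
 * q9     q9   q6   q9 
 * q10   q12   q6   q9 
   q11   q11  q12  q11 
   q12   q12  q12  q12 
(> = start, * = accepting)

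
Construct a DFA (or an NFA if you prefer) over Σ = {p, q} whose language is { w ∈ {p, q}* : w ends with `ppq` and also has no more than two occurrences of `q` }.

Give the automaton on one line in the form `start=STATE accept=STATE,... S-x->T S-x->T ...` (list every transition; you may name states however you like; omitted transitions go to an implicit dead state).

Handle the two conditions separately and then intersect. The first has 4 states tracking how much of the suffix `ppq` has currently been matched; the second has 4 states tracking the count of `q`s, saturating at 3. A product state is a pair (one from each), accepting exactly when both do.
With 15 states:
          p    q  
>  S0     S1   S2 
   S1     S3   S2 
   S2     S4   S5 
   S3     S3   S6 
   S4     S7   S5 
   S5     S8   S9 
 * S6     S4   S5 
   S7     S7  S10 
   S8    S11   S9 
   S9    S12   S9 
 * S10    S8   S9 
   S11   S11  S13 
   S12   S14   S9 
   S13   S12   S9 
   S14   S14  S13 
(> = start, * = accepting)

start=S0 accept=S6,S10 S0-p->S1 S0-q->S2 S1-p->S3 S1-q->S2 S2-p->S4 S2-q->S5 S3-p->S3 S3-q->S6 S4-p->S7 S4-q->S5 S5-p->S8 S5-q->S9 S6-p->S4 S6-q->S5 S7-p->S7 S7-q->S10 S8-p->S11 S8-q->S9 S9-p->S12 S9-q->S9 S10-p->S8 S10-q->S9 S11-p->S11 S11-q->S13 S12-p->S14 S12-q->S9 S13-p->S12 S13-q->S9 S14-p->S14 S14-q->S13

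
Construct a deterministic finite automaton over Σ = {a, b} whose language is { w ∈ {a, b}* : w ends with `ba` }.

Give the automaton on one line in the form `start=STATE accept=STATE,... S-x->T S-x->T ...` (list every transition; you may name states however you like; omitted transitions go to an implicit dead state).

Remember how much of `ba` the current input suffix matches. State S0 means no match yet; S1 means the last symbol is `b`; S2 means the last 2 symbols are `ba`. Only S2 accepts. On a mismatch, fall back to the longest proper suffix that is still a prefix of `ba`.
A 3-state machine:
        a   b  
>  S0   S0  S1 
   S1   S2  S1 
 * S2   S0  S1 
(> = start, * = accepting)

start=S0 accept=S2 S0-a->S0 S0-b->S1 S1-a->S2 S1-b->S1 S2-a->S0 S2-b->S1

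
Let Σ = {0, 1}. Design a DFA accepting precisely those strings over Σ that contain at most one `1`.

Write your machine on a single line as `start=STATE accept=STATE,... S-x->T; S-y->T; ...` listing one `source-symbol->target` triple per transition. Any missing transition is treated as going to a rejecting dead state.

start=S0; accept=S0,S1; S0-0->S0; S0-1->S1; S1-0->S1; S1-1->S2; S2-0->S2; S2-1->S2

Only the number of `1`s matters, and only up to 2. Make a chain S0 → S1 → S2 advanced by each `1` (with S2 absorbing); every other symbol self-loops. The accepting set is {S0, S1}.
With 3 states:
        0   1  
>* S0   S0  S1 
 * S1   S1  S2 
   S2   S2  S2 
(> = start, * = accepting)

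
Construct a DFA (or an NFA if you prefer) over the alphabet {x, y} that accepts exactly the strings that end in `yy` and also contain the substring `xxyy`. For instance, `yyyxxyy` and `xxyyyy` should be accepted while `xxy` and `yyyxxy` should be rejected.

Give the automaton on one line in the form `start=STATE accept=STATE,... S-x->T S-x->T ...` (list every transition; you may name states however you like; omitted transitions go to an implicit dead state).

start=q0 accept=q6 q0-x->q1 q0-y->q2 q1-x->q3 q1-y->q2 q2-x->q1 q2-y->q4 q3-x->q3 q3-y->q5 q4-x->q1 q4-y->q4 q5-x->q1 q5-y->q6 q6-x->q7 q6-y->q6 q7-x->q7 q7-y->q8 q8-x->q7 q8-y->q6

Build one automaton per condition and run them in lockstep. One (3 states) tracks how much of the suffix `yy` has currently been matched; the other (5 states) tracks whether and how much of `xxyy` has been seen. Each combined state is a pair, one component from each; accept when both components accept.
        x   y  
>  q0   q1  q2 
   q1   q3  q2 
   q2   q1  q4 
   q3   q3  q5 
   q4   q1  q4 
   q5   q1  q6 
 * q6   q7  q6 
   q7   q7  q8 
   q8   q7  q6 
(> = start, * = accepting)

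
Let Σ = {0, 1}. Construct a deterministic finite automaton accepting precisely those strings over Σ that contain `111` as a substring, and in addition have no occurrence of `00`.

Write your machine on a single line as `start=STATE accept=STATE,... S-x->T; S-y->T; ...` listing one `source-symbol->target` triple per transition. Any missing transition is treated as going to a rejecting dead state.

start=q0; accept=q5,q6; q0-0->q1; q0-1->q2; q1-0->q3; q1-1->q2; q2-0->q1; q2-1->q4; q3-0->q3; q3-1->q3; q4-0->q1; q4-1->q5; q5-0->q6; q5-1->q5; q6-0->q3; q6-1->q5

Build one automaton per condition and run them in lockstep. The first has 4 states tracking whether and how much of `111` has been seen; the second has 3 states tracking partial matches of the forbidden pattern `00`. A product state is a pair (one from each), accepting exactly when both do. Minimizing collapses redundant product states.
With 7 states:
        0   1  
>  q0   q1  q2 
   q1   q3  q2 
   q2   q1  q4 
   q3   q3  q3 
   q4   q1  q5 
 * q5   q6  q5 
 * q6   q3  q5 
(> = start, * = accepting)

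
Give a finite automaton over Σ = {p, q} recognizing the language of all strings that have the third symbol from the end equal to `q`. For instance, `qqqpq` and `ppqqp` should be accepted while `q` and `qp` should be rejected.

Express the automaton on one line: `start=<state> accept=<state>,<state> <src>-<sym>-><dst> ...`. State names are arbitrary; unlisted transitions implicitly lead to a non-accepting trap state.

A DFA must remember the last 3 symbols (since which symbol is third-to-last isn't known until the input ends). Use one state per possible window of the last ≤3 symbols; accept from those whose window starts with `q`.
          p    q  
>  s0     s1   s2 
   s1     s3   s4 
   s2     s5   s6 
   s3     s7   s8 
   s4     s9  s10 
   s5    s11  s12 
   s6    s13  s14 
   s7     s7   s8 
   s8     s9  s10 
   s9    s11  s12 
   s10   s13  s14 
 * s11    s7   s8 
 * s12    s9  s10 
 * s13   s11  s12 
 * s14   s13  s14 
(> = start, * = accepting)

start=s0 accept=s11,s12,s13,s14 s0-p->s1 s0-q->s2 s1-p->s3 s1-q->s4 s2-p->s5 s2-q->s6 s3-p->s7 s3-q->s8 s4-p->s9 s4-q->s10 s5-p->s11 s5-q->s12 s6-p->s13 s6-q->s14 s7-p->s7 s7-q->s8 s8-p->s9 s8-q->s10 s9-p->s11 s9-q->s12 s10-p->s13 s10-q->s14 s11-p->s7 s11-q->s8 s12-p->s9 s12-q->s10 s13-p->s11 s13-q->s12 s14-p->s13 s14-q->s14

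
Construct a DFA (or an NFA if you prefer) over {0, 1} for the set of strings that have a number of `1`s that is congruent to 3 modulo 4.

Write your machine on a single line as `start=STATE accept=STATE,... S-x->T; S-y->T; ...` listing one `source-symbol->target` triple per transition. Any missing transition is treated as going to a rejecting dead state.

The only thing that matters is how many `1`s have appeared, reduced mod 4. Use one state per residue: q0 for 0, …, q3 for 3. Reading `1` moves to the next residue; anything else stays put. q3 is accepting.
        0   1  
>  q0   q0  q1 
   q1   q1  q2 
   q2   q2  q3 
 * q3   q3  q0 
(> = start, * = accepting)

start=q0; accept=q3; q0-0->q0; q0-1->q1; q1-0->q1; q1-1->q2; q2-0->q2; q2-1->q3; q3-0->q3; q3-1->q0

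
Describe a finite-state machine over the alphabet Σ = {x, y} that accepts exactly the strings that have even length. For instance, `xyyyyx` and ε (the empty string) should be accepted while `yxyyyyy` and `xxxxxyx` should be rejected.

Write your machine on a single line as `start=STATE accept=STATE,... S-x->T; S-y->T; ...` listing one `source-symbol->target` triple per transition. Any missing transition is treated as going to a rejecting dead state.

start=S0; accept=S0; S0-x->S1; S0-y->S1; S1-x->S0; S1-y->S0

Only the length mod 2 matters, so use a 2-cycle: from any state, every input symbol moves to the next state, wrapping S1 back to S0. Mark S0 accepting.
2 states suffice.
        x   y  
>* S0   S1  S1 
   S1   S0  S0 
(> = start, * = accepting)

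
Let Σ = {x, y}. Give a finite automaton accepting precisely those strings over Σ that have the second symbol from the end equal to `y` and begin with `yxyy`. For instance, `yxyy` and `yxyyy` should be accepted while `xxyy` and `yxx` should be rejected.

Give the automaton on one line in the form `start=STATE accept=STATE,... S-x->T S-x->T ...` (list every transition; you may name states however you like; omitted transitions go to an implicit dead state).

start=q0 accept=q5,q6 q0-x->q1 q0-y->q2 q1-x->q1 q1-y->q1 q2-x->q3 q2-y->q1 q3-x->q1 q3-y->q4 q4-x->q1 q4-y->q5 q5-x->q6 q5-y->q5 q6-x->q7 q6-y->q8 q7-x->q7 q7-y->q8 q8-x->q6 q8-y->q5

Run two small machines in parallel and take their product. One (7 states) tracks the last 2 symbols read; the other (6 states) tracks whether the input so far still matches the prefix `yxyy`. Each combined state is a pair, one component from each; accept when both components accept. After merging equivalent states the machine shrinks.
9 states suffice.
        x   y  
>  q0   q1  q2 
   q1   q1  q1 
   q2   q3  q1 
   q3   q1  q4 
   q4   q1  q5 
 * q5   q6  q5 
 * q6   q7  q8 
   q7   q7  q8 
   q8   q6  q5 
(> = start, * = accepting)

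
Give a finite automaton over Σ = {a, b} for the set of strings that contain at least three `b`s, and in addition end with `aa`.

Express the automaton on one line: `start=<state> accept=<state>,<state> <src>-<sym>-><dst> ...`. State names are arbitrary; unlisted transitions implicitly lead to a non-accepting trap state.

Build one automaton per condition and run them in lockstep. The first has 5 states tracking the count of `b`s, saturating at 4; the second has 3 states tracking how much of the suffix `aa` has currently been matched. A product state is a pair (one from each), accepting exactly when both do. Equivalent product states are then merged.
With 6 states:
        a   b  
>  s0   s0  s1 
   s1   s1  s2 
   s2   s2  s3 
   s3   s4  s3 
   s4   s5  s3 
 * s5   s5  s3 
(> = start, * = accepting)

start=s0 accept=s5 s0-a->s0 s0-b->s1 s1-a->s1 s1-b->s2 s2-a->s2 s2-b->s3 s3-a->s4 s3-b->s3 s4-a->s5 s4-b->s3 s5-a->s5 s5-b->s3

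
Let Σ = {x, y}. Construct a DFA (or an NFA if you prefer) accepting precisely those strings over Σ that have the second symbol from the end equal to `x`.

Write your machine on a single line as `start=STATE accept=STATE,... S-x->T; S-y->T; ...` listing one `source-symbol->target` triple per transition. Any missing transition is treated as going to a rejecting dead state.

start=q0; accept=q3,q4; q0-x->q1; q0-y->q2; q1-x->q3; q1-y->q4; q2-x->q5; q2-y->q6; q3-x->q3; q3-y->q4; q4-x->q5; q4-y->q6; q5-x->q3; q5-y->q4; q6-x->q5; q6-y->q6

A DFA must remember the last 2 symbols (since which symbol is second-to-last isn't known until the input ends). Use one state per possible window of the last ≤2 symbols; accept from those whose window starts with `x`.
7 states suffice.
        x   y  
>  q0   q1  q2 
   q1   q3  q4 
   q2   q5  q6 
 * q3   q3  q4 
 * q4   q5  q6 
   q5   q3  q4 
   q6   q5  q6 
(> = start, * = accepting)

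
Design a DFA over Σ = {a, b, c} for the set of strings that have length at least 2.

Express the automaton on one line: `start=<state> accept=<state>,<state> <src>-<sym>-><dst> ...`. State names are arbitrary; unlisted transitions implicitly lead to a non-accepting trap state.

We only need to distinguish lengths 0, 1, …, 2, and '>2'. Chain s0 → s1 → s2 → s3 on every symbol, with s3 looping. Accepting states: {s2, s3}.
A 4-state machine:
        a   b   c  
>  s0   s1  s1  s1 
   s1   s2  s2  s2 
 * s2   s3  s3  s3 
 * s3   s3  s3  s3 
(> = start, * = accepting)

start=s0 accept=s2,s3 s0-a->s1 s0-b->s1 s0-c->s1 s1-a->s2 s1-b->s2 s1-c->s2 s2-a->s3 s2-b->s3 s2-c->s3 s3-a->s3 s3-b->s3 s3-c->s3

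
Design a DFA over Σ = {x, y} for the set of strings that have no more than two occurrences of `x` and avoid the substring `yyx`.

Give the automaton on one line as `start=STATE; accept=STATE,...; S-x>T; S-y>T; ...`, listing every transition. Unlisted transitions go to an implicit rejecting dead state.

start=q0; accept=q0,q1,q2,q3,q4,q5,q7,q8,q11; q0-x>q1; q0-y>q2; q1-x>q3; q1-y>q4; q2-x>q1; q2-y>q5; q3-x>q6; q3-y>q7; q4-x>q3; q4-y>q8; q5-x>q9; q5-y>q5; q6-x>q6; q6-y>q10; q7-x>q6; q7-y>q11; q8-x>q12; q8-y>q8; q9-x>q12; q9-y>q9; q10-x>q6; q10-y>q13; q11-x>q14; q11-y>q11; q12-x>q14; q12-y>q12; q13-x>q14; q13-y>q13; q14-x>q14; q14-y>q14

Handle the two conditions separately and then intersect. The first has 4 states tracking the count of `x`s, saturating at 3; the second has 4 states tracking partial matches of the forbidden pattern `yyx`. A product state is a pair (one from each), accepting exactly when both do.
With 15 states:
          x    y  
>* q0     q1   q2 
 * q1     q3   q4 
 * q2     q1   q5 
 * q3     q6   q7 
 * q4     q3   q8 
 * q5     q9   q5 
   q6     q6  q10 
 * q7     q6  q11 
 * q8    q12   q8 
   q9    q12   q9 
   q10    q6  q13 
 * q11   q14  q11 
   q12   q14  q12 
   q13   q14  q13 
   q14   q14  q14 
(> = start, * = accepting)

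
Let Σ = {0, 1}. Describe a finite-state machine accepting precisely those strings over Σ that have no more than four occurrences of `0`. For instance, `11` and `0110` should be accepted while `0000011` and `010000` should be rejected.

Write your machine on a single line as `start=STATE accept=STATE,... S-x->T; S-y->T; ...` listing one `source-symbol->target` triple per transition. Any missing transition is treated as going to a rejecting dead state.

Count `0`s, saturating at 5: states A through E mean 0 through 4 `0`s seen; F means more than 4. Each `0` increments (capped at F); other symbols loop. Accept from {A, B, C, D, E}.
       0  1 
>* A   B  A 
 * B   C  B 
 * C   D  C 
 * D   E  D 
 * E   F  E 
   F   F  F 
(> = start, * = accepting)

start=A; accept=A,B,C,D,E; A-0->B; A-1->A; B-0->C; B-1->B; C-0->D; C-1->C; D-0->E; D-1->D; E-0->F; E-1->E; F-0->F; F-1->F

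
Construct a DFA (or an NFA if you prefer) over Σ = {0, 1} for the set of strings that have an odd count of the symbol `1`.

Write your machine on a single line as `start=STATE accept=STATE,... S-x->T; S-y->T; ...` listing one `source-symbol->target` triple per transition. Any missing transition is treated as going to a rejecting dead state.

start=q0; accept=q1; q0-0->q0; q0-1->q1; q1-0->q1; q1-1->q0

The only thing that matters is how many `1`s have appeared, reduced mod 2. Use one state per residue: q0 for 0, …, q1 for 1. Reading `1` moves to the next residue; anything else stays put. q1 is accepting.
        0   1  
>  q0   q0  q1 
 * q1   q1  q0 
(> = start, * = accepting)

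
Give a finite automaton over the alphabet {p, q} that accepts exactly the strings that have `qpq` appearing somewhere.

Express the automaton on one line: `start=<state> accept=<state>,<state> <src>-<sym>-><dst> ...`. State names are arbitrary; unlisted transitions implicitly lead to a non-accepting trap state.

start=s0 accept=s3 s0-p->s0 s0-q->s1 s1-p->s2 s1-q->s1 s2-p->s0 s2-q->s3 s3-p->s3 s3-q->s3

States s0..s2 record the length of the longest prefix of `qpq` that matches the current input suffix. Reaching s3 means `qpq` has been seen, and we stay there forever. Accept from s3.
With 4 states:
        p   q  
>  s0   s0  s1 
   s1   s2  s1 
   s2   s0  s3 
 * s3   s3  s3 
(> = start, * = accepting)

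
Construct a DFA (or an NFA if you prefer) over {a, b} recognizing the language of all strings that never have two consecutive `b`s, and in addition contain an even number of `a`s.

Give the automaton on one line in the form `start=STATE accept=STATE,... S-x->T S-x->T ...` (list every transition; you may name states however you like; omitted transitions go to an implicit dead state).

start=s0 accept=s0,s2 s0-a->s1 s0-b->s2 s1-a->s0 s1-b->s3 s2-a->s1 s2-b->s4 s3-a->s0 s3-b->s4 s4-a->s4 s4-b->s4

Build one automaton per condition and run them in lockstep. One (3 states) tracks partial matches of the forbidden pattern `bb`; the other (2 states) tracks the count of `a`s modulo 2. Each combined state is a pair, one component from each; accept when both components accept. After merging equivalent states the machine shrinks.
5 states suffice.
        a   b  
>* s0   s1  s2 
   s1   s0  s3 
 * s2   s1  s4 
   s3   s0  s4 
   s4   s4  s4 
(> = start, * = accepting)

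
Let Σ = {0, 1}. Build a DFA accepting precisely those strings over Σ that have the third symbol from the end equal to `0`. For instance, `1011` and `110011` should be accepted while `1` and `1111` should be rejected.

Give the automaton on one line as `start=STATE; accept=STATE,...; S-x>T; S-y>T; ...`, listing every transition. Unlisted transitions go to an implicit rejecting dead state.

start=A; accept=H,I,J,K; A-0>B; A-1>C; B-0>D; B-1>E; C-0>F; C-1>G; D-0>H; D-1>I; E-0>J; E-1>K; F-0>L; F-1>M; G-0>N; G-1>O; H-0>H; H-1>I; I-0>J; I-1>K; J-0>L; J-1>M; K-0>N; K-1>O; L-0>H; L-1>I; M-0>J; M-1>K; N-0>L; N-1>M; O-0>N; O-1>O

A DFA must remember the last 3 symbols (since which symbol is third-to-last isn't known until the input ends). Use one state per possible window of the last ≤3 symbols; accept from those whose window starts with `0`.
15 states suffice.
       0  1 
>  A   B  C 
   B   D  E 
   C   F  G 
   D   H  I 
   E   J  K 
   F   L  M 
   G   N  O 
 * H   H  I 
 * I   J  K 
 * J   L  M 
 * K   N  O 
   L   H  I 
   M   J  K 
   N   L  M 
   O   N  O 
(> = start, * = accepting)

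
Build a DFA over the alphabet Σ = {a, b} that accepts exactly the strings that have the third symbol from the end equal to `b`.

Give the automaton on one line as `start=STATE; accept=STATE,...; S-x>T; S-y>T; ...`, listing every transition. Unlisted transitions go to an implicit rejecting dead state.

start=q0; accept=q11,q12,q13,q14; q0-a>q1; q0-b>q2; q1-a>q3; q1-b>q4; q2-a>q5; q2-b>q6; q3-a>q7; q3-b>q8; q4-a>q9; q4-b>q10; q5-a>q11; q5-b>q12; q6-a>q13; q6-b>q14; q7-a>q7; q7-b>q8; q8-a>q9; q8-b>q10; q9-a>q11; q9-b>q12; q10-a>q13; q10-b>q14; q11-a>q7; q11-b>q8; q12-a>q9; q12-b>q10; q13-a>q11; q13-b>q12; q14-a>q13; q14-b>q14

Because acceptance depends on a position counted from the end, the machine has to buffer the most recent 3 symbols. Make each state the string of the last up-to-3 symbols read; on input `x` shift the window left and append `x`. Accept when the buffered window has length 3 and begins with `b`.
15 states suffice.
          a    b  
>  q0     q1   q2 
   q1     q3   q4 
   q2     q5   q6 
   q3     q7   q8 
   q4     q9  q10 
   q5    q11  q12 
   q6    q13  q14 
   q7     q7   q8 
   q8     q9  q10 
   q9    q11  q12 
   q10   q13  q14 
 * q11    q7   q8 
 * q12    q9  q10 
 * q13   q11  q12 
 * q14   q13  q14 
(> = start, * = accepting)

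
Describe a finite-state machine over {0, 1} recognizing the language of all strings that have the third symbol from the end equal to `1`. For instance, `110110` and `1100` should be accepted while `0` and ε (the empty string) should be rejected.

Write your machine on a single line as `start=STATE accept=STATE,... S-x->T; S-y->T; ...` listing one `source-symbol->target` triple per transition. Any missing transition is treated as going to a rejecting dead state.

Because acceptance depends on a position counted from the end, the machine has to buffer the most recent 3 symbols. Make each state the string of the last up-to-3 symbols read; on input `x` shift the window left and append `x`. Accept when the buffered window has length 3 and begins with `1`.
With 15 states:
       0  1 
>  A   B  C 
   B   D  E 
   C   F  G 
   D   H  I 
   E   J  K 
   F   L  M 
   G   N  O 
   H   H  I 
   I   J  K 
   J   L  M 
   K   N  O 
 * L   H  I 
 * M   J  K 
 * N   L  M 
 * O   N  O 
(> = start, * = accepting)

start=A; accept=L,M,N,O; A-0->B; A-1->C; B-0->D; B-1->E; C-0->F; C-1->G; D-0->H; D-1->I; E-0->J; E-1->K; F-0->L; F-1->M; G-0->N; G-1->O; H-0->H; H-1->I; I-0->J; I-1->K; J-0->L; J-1->M; K-0->N; K-1->O; L-0->H; L-1->I; M-0->J; M-1->K; N-0->L; N-1->M; O-0->N; O-1->O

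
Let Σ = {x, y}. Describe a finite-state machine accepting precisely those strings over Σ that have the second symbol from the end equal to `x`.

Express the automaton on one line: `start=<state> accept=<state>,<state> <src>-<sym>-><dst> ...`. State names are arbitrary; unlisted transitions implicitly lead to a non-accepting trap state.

A DFA must remember the last 2 symbols (since which symbol is second-to-last isn't known until the input ends). Use one state per possible window of the last ≤2 symbols; accept from those whose window starts with `x`.
        x   y  
>  q0   q1  q2 
   q1   q3  q4 
   q2   q5  q6 
 * q3   q3  q4 
 * q4   q5  q6 
   q5   q3  q4 
   q6   q5  q6 
(> = start, * = accepting)

start=q0 accept=q3,q4 q0-x->q1 q0-y->q2 q1-x->q3 q1-y->q4 q2-x->q5 q2-y->q6 q3-x->q3 q3-y->q4 q4-x->q5 q4-y->q6 q5-x->q3 q5-y->q4 q6-x->q5 q6-y->q6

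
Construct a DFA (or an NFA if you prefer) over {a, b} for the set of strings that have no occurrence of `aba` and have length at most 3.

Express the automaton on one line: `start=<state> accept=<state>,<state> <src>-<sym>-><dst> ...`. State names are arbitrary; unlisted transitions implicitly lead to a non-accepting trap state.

Build one automaton per condition and run them in lockstep. The first has 4 states tracking partial matches of the forbidden pattern `aba`; the second has 5 states tracking the input length, saturating at 4. A product state is a pair (one from each), accepting exactly when both do.
          a    b  
>* s0     s1   s2 
 * s1     s3   s4 
 * s2     s3   s5 
 * s3     s6   s7 
 * s4     s8   s9 
 * s5     s6   s9 
 * s6    s10  s11 
 * s7    s12  s13 
   s8    s12  s12 
 * s9    s10  s13 
   s10   s10  s11 
   s11   s12  s13 
   s12   s12  s12 
   s13   s10  s13 
(> = start, * = accepting)

start=s0 accept=s0,s1,s2,s3,s4,s5,s6,s7,s9 s0-a->s1 s0-b->s2 s1-a->s3 s1-b->s4 s2-a->s3 s2-b->s5 s3-a->s6 s3-b->s7 s4-a->s8 s4-b->s9 s5-a->s6 s5-b->s9 s6-a->s10 s6-b->s11 s7-a->s12 s7-b->s13 s8-a->s12 s8-b->s12 s9-a->s10 s9-b->s13 s10-a->s10 s10-b->s11 s11-a->s12 s11-b->s13 s12-a->s12 s12-b->s12 s13-a->s10 s13-b->s13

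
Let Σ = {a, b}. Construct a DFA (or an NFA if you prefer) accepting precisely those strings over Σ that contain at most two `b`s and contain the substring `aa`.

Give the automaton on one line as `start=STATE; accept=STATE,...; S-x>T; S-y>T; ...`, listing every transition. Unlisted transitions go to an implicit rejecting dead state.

start=S0; accept=S3,S6,S9; S0-a>S1; S0-b>S2; S1-a>S3; S1-b>S2; S2-a>S4; S2-b>S5; S3-a>S3; S3-b>S6; S4-a>S6; S4-b>S5; S5-a>S7; S5-b>S8; S6-a>S6; S6-b>S9; S7-a>S9; S7-b>S8; S8-a>S8; S8-b>S8; S9-a>S9; S9-b>S8

Handle the two conditions separately and then intersect. One (4 states) tracks the count of `b`s, saturating at 3; the other (3 states) tracks whether and how much of `aa` has been seen. Each combined state is a pair, one component from each; accept when both components accept. After merging equivalent states the machine shrinks.
10 states suffice.
        a   b  
>  S0   S1  S2 
   S1   S3  S2 
   S2   S4  S5 
 * S3   S3  S6 
   S4   S6  S5 
   S5   S7  S8 
 * S6   S6  S9 
   S7   S9  S8 
   S8   S8  S8 
 * S9   S9  S8 
(> = start, * = accepting)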